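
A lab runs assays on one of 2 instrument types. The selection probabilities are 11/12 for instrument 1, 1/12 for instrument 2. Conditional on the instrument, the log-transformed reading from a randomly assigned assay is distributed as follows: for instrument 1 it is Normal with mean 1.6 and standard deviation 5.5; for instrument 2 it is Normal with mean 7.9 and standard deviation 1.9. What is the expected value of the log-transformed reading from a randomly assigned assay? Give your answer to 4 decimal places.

2.1250

Component means — 1: 1.6; 2: 7.9.
E[X] = 0.916667·1.6 + 0.0833333·7.9 = 2.125.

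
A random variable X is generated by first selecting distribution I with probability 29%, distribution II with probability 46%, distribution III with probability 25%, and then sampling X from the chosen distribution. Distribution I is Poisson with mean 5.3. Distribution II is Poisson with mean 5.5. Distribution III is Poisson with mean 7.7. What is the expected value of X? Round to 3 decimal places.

5.992

Component means — I: 5.3; II: 5.5; III: 7.7.
E[X] = 0.29·5.3 + 0.46·5.5 + 0.25·7.7 = 5.992.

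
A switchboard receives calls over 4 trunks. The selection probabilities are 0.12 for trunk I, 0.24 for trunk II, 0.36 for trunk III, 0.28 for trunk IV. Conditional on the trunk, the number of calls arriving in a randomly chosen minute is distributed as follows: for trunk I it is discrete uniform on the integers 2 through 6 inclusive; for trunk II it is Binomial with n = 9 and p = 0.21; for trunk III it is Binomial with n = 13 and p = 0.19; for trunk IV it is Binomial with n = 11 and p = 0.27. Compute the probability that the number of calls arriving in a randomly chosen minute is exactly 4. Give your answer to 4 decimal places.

Conditional on each trunk, P(X = 4): I: 0.2; II: 0.0754021; III: 0.139857; IV: 0.193744.
By total probability, P(X = 4) = 0.12·0.2 + 0.24·0.0754021 + 0.36·0.139857 + 0.28·0.193744 = 0.146694.

0.1467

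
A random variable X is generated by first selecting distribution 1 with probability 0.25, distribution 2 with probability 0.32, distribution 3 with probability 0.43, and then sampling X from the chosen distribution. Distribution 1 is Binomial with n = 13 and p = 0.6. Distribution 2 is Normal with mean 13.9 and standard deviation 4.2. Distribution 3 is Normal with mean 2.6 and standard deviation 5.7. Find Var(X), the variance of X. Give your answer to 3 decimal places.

Per component, 1: μ=7.8, E[X²]=63.96; 2: μ=13.9, E[X²]=210.85; 3: μ=2.6, E[X²]=39.25.
E[X] = 0.25·7.8 + 0.32·13.9 + 0.43·2.6 = 7.516.
E[X²] = 0.25·63.96 + 0.32·210.85 + 0.43·39.25 = 100.34.
Var(X) = E[X²] − (E[X])² = 100.34 − 56.4903 = 43.8492.

43.849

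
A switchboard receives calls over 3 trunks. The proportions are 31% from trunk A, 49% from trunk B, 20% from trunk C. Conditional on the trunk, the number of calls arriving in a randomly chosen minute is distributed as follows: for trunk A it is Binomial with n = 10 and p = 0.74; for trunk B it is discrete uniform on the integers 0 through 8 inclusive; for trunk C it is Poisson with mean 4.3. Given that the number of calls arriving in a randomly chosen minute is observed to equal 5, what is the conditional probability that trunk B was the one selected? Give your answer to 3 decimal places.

0.503

Likelihoods P(X=5 | ·): A: 0.0664394; B: 0.111111; C: 0.166224.
Posterior ∝ prior × likelihood. Numerator for B: 0.49·0.111111 = 0.0544444.
Normalizing constant: 0.31·0.0664394 + 0.49·0.111111 + 0.2·0.166224 = 0.108286.
P(B | observation) = 0.0544444 / 0.108286 = 0.502786.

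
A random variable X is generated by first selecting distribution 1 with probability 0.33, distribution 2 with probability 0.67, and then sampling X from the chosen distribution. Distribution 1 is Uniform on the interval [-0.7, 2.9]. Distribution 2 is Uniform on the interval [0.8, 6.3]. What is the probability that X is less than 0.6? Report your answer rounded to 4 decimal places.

0.1192

Conditional on each component, P(X < 0.6): 1: 0.361111; 2: 0.
By total probability, P(X < 0.6) = 0.33·0.361111 + 0.67·0 = 0.119167.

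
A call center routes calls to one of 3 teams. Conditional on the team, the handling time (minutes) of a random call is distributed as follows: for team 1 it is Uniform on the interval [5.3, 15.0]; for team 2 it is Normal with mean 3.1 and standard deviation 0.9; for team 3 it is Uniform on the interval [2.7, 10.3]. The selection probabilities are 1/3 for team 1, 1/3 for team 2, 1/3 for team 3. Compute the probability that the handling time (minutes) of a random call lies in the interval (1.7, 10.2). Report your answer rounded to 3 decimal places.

Conditional on each team, P(1.7 < X < 10.2): 1: 0.505155; 2: 0.940093; 3: 0.986842.
By total probability, P(1.7 < X < 10.2) = 0.333333·0.505155 + 0.333333·0.940093 + 0.333333·0.986842 = 0.810697.

0.811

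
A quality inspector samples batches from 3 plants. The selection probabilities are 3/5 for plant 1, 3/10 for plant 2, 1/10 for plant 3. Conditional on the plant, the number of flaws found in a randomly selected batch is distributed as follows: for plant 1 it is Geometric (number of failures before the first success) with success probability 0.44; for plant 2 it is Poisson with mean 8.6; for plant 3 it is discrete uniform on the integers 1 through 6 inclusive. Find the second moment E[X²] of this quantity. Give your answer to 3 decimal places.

For each component E[X²] = Var + (mean)², giving 1: 4.5124; 2: 82.56; 3: 15.1667.
Overall E[X²] = 0.6·4.5124 + 0.3·82.56 + 0.1·15.1667 = 28.9921.

28.992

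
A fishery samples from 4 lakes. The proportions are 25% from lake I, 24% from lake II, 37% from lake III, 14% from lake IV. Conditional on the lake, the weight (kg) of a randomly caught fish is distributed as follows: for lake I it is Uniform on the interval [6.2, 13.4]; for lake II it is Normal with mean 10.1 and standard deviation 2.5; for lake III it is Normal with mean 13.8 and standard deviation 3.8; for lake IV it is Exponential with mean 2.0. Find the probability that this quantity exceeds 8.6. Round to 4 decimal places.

Conditional on each lake, P(X > 8.6): I: 0.666667; II: 0.725747; III: 0.91441; IV: 0.0135686.
By total probability, P(X > 8.6) = 0.25·0.666667 + 0.24·0.725747 + 0.37·0.91441 + 0.14·0.0135686 = 0.681077.

0.6811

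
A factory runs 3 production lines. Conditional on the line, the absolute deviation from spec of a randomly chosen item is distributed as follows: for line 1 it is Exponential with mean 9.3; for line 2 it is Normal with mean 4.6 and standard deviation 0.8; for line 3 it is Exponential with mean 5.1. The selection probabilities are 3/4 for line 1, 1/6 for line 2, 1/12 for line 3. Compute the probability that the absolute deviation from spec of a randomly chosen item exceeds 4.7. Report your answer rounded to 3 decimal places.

Conditional on each line, P(X > 4.7): 1: 0.603278; 2: 0.450262; 3: 0.397894.
By total probability, P(X > 4.7) = 0.75·0.603278 + 0.166667·0.450262 + 0.0833333·0.397894 = 0.56066.

0.561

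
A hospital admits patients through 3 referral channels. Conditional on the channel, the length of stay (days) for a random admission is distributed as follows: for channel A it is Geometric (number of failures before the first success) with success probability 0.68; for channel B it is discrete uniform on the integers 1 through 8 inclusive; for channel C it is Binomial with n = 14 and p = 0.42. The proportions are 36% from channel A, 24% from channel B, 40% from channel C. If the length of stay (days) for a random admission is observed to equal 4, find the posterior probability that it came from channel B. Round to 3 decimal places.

0.348

Likelihoods P(X=4 | ·): A: 0.00713032; B: 0.125; C: 0.134187.
Posterior ∝ prior × likelihood. Numerator for B: 0.24·0.125 = 0.03.
Normalizing constant: 0.36·0.00713032 + 0.24·0.125 + 0.4·0.134187 = 0.0862418.
P(B | observation) = 0.03 / 0.0862418 = 0.347859.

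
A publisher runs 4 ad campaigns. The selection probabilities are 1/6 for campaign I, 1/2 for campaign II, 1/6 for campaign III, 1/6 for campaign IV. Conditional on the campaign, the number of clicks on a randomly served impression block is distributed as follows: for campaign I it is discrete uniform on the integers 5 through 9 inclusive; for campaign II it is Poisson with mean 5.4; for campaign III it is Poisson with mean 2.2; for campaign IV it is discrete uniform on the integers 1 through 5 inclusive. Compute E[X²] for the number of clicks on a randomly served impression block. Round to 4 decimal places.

For each component E[X²] = Var + (mean)², giving I: 51; II: 34.56; III: 7.04; IV: 11.
Overall E[X²] = 0.166667·51 + 0.5·34.56 + 0.166667·7.04 + 0.166667·11 = 28.7867.

28.7867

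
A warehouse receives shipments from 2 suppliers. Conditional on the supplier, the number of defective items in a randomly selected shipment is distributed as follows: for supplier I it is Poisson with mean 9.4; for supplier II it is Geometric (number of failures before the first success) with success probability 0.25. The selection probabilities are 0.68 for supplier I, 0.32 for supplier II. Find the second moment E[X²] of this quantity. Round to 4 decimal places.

For each component E[X²] = Var + (mean)², giving I: 97.76; II: 21.
Overall E[X²] = 0.68·97.76 + 0.32·21 = 73.1968.

73.1968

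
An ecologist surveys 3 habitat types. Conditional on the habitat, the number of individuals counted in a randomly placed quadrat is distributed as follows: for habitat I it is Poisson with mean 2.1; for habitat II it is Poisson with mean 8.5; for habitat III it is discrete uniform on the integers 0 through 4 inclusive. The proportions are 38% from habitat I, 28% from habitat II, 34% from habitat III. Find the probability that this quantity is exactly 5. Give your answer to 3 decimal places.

Conditional on each habitat, P(X = 5): I: 0.041677; II: 0.0752333; III: 0.
By total probability, P(X = 5) = 0.38·0.041677 + 0.28·0.0752333 + 0.34·0 = 0.0369026.

0.037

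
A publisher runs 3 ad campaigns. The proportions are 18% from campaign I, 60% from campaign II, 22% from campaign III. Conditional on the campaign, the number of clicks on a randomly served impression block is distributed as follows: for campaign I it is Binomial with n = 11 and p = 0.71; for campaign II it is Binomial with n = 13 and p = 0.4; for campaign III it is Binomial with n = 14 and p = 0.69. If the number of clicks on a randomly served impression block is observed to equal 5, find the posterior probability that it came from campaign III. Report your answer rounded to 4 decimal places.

Likelihoods P(X=5 | ·): I: 0.0495817; II: 0.221355; III: 0.00827875.
Posterior ∝ prior × likelihood. Numerator for III: 0.22·0.00827875 = 0.00182133.
Normalizing constant: 0.18·0.0495817 + 0.6·0.221355 + 0.22·0.00827875 = 0.143559.
P(III | observation) = 0.00182133 / 0.143559 = 0.012687.

0.0127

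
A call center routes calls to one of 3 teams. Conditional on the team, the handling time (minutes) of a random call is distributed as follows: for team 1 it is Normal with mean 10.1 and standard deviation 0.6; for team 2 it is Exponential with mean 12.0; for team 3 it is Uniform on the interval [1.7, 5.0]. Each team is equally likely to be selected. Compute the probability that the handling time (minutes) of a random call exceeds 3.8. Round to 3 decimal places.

Conditional on each team, P(X > 3.8): 1: 1; 2: 0.728574; 3: 0.363636.
By total probability, P(X > 3.8) = 0.333333·1 + 0.333333·0.728574 + 0.333333·0.363636 = 0.697403.

0.697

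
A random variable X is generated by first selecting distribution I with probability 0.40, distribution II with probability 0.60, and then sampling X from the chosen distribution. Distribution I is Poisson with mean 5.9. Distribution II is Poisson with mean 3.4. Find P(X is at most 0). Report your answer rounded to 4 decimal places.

0.0211

Conditional on each component, P(X ≤ 0): I: 0.00273944; II: 0.0333733.
By total probability, P(X ≤ 0) = 0.4·0.00273944 + 0.6·0.0333733 = 0.0211197.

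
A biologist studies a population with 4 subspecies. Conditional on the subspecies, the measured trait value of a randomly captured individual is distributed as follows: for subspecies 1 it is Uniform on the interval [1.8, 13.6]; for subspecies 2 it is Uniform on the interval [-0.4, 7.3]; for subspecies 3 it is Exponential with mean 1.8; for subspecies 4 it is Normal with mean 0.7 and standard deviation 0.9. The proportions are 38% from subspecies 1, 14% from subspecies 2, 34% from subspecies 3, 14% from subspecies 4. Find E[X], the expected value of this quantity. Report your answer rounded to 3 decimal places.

4.119

Component means — 1: 7.7; 2: 3.45; 3: 1.8; 4: 0.7.
E[X] = 0.38·7.7 + 0.14·3.45 + 0.34·1.8 + 0.14·0.7 = 4.119.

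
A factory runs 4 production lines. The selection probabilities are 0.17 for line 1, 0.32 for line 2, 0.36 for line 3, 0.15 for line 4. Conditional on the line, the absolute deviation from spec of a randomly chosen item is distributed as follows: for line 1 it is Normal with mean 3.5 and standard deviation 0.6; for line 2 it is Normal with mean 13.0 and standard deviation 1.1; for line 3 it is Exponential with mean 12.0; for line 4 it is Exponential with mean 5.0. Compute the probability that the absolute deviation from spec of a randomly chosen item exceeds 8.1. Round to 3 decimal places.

Conditional on each line, P(X > 8.1): 1: 8.88178e-15; 2: 0.999996; 3: 0.509156; 4: 0.197899.
By total probability, P(X > 8.1) = 0.17·8.88178e-15 + 0.32·0.999996 + 0.36·0.509156 + 0.15·0.197899 = 0.53298.

0.533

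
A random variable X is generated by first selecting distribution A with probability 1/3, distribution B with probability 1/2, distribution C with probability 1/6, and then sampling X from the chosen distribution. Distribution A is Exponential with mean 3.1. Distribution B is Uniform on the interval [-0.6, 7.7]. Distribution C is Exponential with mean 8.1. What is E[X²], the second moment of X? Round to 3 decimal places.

37.448

For each component E[X²] = Var + (mean)², giving A: 19.22; B: 18.3433; C: 131.22.
Overall E[X²] = 0.333333·19.22 + 0.5·18.3433 + 0.166667·131.22 = 37.4483.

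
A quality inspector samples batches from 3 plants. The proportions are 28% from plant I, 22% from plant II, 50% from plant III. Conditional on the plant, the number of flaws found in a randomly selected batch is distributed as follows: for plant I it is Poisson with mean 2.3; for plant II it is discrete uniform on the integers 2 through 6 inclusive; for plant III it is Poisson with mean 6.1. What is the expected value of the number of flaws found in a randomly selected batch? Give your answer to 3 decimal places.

4.574

Component means — I: 2.3; II: 4; III: 6.1.
E[X] = 0.28·2.3 + 0.22·4 + 0.5·6.1 = 4.574.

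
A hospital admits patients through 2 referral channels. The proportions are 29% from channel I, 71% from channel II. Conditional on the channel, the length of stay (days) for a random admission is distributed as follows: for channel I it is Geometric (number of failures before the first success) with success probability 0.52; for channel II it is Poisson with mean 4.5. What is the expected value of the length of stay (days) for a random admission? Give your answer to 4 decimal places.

3.4627

Component means — I: 0.923077; II: 4.5.
E[X] = 0.29·0.923077 + 0.71·4.5 = 3.46269.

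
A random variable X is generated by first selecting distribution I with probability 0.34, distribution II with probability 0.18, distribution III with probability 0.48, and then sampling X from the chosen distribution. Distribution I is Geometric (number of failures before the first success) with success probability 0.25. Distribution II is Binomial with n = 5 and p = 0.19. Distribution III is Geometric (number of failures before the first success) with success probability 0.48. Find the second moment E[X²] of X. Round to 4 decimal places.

For each component E[X²] = Var + (mean)², giving I: 21; II: 1.672; III: 3.43056.
Overall E[X²] = 0.34·21 + 0.18·1.672 + 0.48·3.43056 = 9.08763.

9.0876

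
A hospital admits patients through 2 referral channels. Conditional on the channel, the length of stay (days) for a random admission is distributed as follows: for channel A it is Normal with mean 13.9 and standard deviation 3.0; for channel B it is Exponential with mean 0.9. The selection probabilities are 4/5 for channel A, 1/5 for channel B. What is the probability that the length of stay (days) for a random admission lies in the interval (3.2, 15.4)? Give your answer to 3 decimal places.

Conditional on each channel, P(3.2 < X < 15.4): A: 0.691282; B: 0.0285655.
By total probability, P(3.2 < X < 15.4) = 0.8·0.691282 + 0.2·0.0285655 = 0.558738.

0.559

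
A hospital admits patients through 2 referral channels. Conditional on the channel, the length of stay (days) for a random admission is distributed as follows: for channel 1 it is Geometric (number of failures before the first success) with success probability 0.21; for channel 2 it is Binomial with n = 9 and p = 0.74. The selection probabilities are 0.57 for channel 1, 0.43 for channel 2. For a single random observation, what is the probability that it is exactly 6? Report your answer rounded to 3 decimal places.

Conditional on each channel, P(X = 6): 1: 0.0510484; 2: 0.242432.
By total probability, P(X = 6) = 0.57·0.0510484 + 0.43·0.242432 = 0.133343.

0.133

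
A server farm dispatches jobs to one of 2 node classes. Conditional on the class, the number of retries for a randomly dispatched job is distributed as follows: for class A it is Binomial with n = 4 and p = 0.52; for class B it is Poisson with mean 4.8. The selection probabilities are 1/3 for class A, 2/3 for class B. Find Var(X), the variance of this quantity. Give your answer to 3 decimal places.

5.177

Per component, A: μ=2.08, E[X²]=5.3248; B: μ=4.8, E[X²]=27.84.
E[X] = 0.333333·2.08 + 0.666667·4.8 = 3.89333.
E[X²] = 0.333333·5.3248 + 0.666667·27.84 = 20.3349.
Var(X) = E[X²] − (E[X])² = 20.3349 − 15.158 = 5.17689.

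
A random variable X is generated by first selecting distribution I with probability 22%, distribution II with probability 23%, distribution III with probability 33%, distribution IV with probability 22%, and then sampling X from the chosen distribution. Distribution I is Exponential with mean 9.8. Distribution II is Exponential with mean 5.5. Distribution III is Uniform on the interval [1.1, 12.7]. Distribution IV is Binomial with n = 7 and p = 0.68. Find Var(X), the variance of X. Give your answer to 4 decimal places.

35.4064

Per component, I: μ=9.8, E[X²]=192.08; II: μ=5.5, E[X²]=60.5; III: μ=6.9, E[X²]=58.8233; IV: μ=4.76, E[X²]=24.1808.
E[X] = 0.22·9.8 + 0.23·5.5 + 0.33·6.9 + 0.22·4.76 = 6.7452.
E[X²] = 0.22·192.08 + 0.23·60.5 + 0.33·58.8233 + 0.22·24.1808 = 80.9041.
Var(X) = E[X²] − (E[X])² = 80.9041 − 45.4977 = 35.4064.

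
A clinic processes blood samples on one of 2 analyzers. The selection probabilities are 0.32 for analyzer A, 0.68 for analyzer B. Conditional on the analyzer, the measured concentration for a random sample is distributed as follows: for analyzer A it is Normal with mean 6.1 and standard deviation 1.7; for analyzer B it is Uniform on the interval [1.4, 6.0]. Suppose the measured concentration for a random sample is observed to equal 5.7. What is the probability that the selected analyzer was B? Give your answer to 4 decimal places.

0.6693

Likelihoods f(5.7 | ·): A: 0.228265; B: 0.217391.
Posterior ∝ prior × likelihood. Numerator for B: 0.68·0.217391 = 0.147826.
Normalizing constant: 0.32·0.228265 + 0.68·0.217391 = 0.220871.
P(B | observation) = 0.147826 / 0.220871 = 0.669287.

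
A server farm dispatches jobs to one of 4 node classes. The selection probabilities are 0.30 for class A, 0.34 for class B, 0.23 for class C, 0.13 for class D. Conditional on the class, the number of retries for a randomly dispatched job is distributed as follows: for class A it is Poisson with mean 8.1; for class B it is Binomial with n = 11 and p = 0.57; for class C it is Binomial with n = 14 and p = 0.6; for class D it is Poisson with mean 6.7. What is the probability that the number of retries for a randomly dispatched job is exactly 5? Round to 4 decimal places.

0.1136

Conditional on each class, P(X = 5): A: 0.088198; B: 0.175722; C: 0.0408094; D: 0.13849.
By total probability, P(X = 5) = 0.3·0.088198 + 0.34·0.175722 + 0.23·0.0408094 + 0.13·0.13849 = 0.113595.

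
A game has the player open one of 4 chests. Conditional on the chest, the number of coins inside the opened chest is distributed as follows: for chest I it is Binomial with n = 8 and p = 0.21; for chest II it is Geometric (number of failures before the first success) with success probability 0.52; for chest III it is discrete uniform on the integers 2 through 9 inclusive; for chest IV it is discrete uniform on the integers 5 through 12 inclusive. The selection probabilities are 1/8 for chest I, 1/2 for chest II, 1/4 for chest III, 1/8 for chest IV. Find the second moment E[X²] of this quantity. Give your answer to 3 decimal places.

For each component E[X²] = Var + (mean)², giving I: 4.1496; II: 2.62722; III: 35.5; IV: 77.5.
Overall E[X²] = 0.125·4.1496 + 0.5·2.62722 + 0.25·35.5 + 0.125·77.5 = 20.3948.

20.395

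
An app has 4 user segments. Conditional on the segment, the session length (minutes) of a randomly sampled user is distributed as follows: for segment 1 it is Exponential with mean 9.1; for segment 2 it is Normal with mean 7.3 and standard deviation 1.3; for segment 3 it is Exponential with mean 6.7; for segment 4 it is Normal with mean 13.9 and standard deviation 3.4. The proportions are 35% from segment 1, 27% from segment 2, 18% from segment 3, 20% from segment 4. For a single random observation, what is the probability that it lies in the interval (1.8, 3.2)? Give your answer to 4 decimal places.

Conditional on each segment, P(1.8 < X < 3.2): 1: 0.117005; 2: 0.000794025; 3: 0.144143; 4: 0.000638349.
By total probability, P(1.8 < X < 3.2) = 0.35·0.117005 + 0.27·0.000794025 + 0.18·0.144143 + 0.2·0.000638349 = 0.0672394.

0.0672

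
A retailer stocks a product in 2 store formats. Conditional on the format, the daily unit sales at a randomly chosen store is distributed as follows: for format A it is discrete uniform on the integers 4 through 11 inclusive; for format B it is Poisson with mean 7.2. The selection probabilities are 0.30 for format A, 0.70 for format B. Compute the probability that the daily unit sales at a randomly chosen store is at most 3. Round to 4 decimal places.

0.0503

Conditional on each format, P(X ≤ 3): A: 0; B: 0.0719171.
By total probability, P(X ≤ 3) = 0.3·0 + 0.7·0.0719171 = 0.050342.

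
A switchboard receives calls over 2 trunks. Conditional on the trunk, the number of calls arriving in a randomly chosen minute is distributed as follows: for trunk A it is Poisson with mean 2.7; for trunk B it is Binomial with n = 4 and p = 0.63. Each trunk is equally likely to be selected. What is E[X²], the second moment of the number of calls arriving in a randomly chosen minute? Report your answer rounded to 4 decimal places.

8.6364

For each component E[X²] = Var + (mean)², giving A: 9.99; B: 7.2828.
Overall E[X²] = 0.5·9.99 + 0.5·7.2828 = 8.6364.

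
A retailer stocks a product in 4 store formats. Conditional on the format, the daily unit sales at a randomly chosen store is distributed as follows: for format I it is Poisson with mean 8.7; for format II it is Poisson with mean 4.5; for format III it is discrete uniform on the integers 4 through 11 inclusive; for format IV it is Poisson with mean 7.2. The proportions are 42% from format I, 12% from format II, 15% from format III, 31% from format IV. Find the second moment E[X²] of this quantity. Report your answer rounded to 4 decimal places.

65.9412

For each component E[X²] = Var + (mean)², giving I: 84.39; II: 24.75; III: 61.5; IV: 59.04.
Overall E[X²] = 0.42·84.39 + 0.12·24.75 + 0.15·61.5 + 0.31·59.04 = 65.9412.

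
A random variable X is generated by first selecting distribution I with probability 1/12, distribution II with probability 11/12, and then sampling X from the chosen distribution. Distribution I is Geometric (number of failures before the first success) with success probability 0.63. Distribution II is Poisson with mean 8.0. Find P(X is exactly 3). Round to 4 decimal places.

Conditional on each component, P(X = 3): I: 0.0319114; II: 0.0286261.
By total probability, P(X = 3) = 0.0833333·0.0319114 + 0.916667·0.0286261 = 0.0288999.

0.0289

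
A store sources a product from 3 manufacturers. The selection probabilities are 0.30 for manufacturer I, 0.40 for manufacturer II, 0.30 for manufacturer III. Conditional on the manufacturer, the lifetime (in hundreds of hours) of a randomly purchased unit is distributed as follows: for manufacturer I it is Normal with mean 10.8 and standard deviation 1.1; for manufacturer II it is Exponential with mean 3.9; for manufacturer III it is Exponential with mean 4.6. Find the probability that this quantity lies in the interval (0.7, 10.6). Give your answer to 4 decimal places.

Conditional on each manufacturer, P(0.7 < X < 10.6): I: 0.427863; II: 0.769689; III: 0.759015.
By total probability, P(0.7 < X < 10.6) = 0.3·0.427863 + 0.4·0.769689 + 0.3·0.759015 = 0.663939.

0.6639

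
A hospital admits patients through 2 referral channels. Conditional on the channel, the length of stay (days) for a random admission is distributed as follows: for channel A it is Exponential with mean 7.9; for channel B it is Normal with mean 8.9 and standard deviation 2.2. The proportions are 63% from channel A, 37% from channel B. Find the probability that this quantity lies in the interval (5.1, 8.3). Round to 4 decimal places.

0.2397

Conditional on each channel, P(5.1 < X < 8.3): A: 0.174647; B: 0.350472.
By total probability, P(5.1 < X < 8.3) = 0.63·0.174647 + 0.37·0.350472 = 0.239703.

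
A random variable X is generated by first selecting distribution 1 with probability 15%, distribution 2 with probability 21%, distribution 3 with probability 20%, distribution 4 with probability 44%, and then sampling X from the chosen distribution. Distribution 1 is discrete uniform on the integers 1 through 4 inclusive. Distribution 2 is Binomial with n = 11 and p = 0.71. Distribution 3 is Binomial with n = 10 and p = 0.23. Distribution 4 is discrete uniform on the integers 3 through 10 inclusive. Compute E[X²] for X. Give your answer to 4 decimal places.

For each component E[X²] = Var + (mean)², giving 1: 7.5; 2: 63.261; 3: 7.061; 4: 47.5.
Overall E[X²] = 0.15·7.5 + 0.21·63.261 + 0.2·7.061 + 0.44·47.5 = 36.722.

36.7220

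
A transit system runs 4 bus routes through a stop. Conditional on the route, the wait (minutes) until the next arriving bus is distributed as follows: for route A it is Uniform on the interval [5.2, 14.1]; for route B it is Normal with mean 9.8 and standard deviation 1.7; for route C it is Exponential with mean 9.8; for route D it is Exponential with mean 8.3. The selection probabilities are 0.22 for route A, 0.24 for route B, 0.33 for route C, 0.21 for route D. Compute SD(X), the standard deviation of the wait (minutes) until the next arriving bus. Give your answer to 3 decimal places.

Per component, A: μ=9.65, E[X²]=99.7233; B: μ=9.8, E[X²]=98.93; C: μ=9.8, E[X²]=192.08; D: μ=8.3, E[X²]=137.78.
E[X] = 0.22·9.65 + 0.24·9.8 + 0.33·9.8 + 0.21·8.3 = 9.452.
E[X²] = 0.22·99.7233 + 0.24·98.93 + 0.33·192.08 + 0.21·137.78 = 138.003.
Var(X) = E[X²] − (E[X])² = 138.003 − 89.3403 = 48.6622.
SD(X) = √48.6622 = 6.97583.

6.976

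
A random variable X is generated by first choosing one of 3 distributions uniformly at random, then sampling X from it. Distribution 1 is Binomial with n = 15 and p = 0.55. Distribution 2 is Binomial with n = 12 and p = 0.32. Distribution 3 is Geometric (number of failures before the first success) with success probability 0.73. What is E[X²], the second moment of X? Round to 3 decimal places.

For each component E[X²] = Var + (mean)², giving 1: 71.775; 2: 17.3568; 3: 0.64346.
Overall E[X²] = 0.333333·71.775 + 0.333333·17.3568 + 0.333333·0.64346 = 29.9251.

29.925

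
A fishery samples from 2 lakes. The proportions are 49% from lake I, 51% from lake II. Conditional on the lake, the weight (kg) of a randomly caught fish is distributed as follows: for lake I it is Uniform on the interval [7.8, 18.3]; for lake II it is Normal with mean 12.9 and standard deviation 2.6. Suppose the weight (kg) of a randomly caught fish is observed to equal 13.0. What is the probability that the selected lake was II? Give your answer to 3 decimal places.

Likelihoods f(13.0 | ·): I: 0.0952381; II: 0.153326.
Posterior ∝ prior × likelihood. Numerator for II: 0.51·0.153326 = 0.0781962.
Normalizing constant: 0.49·0.0952381 + 0.51·0.153326 = 0.124863.
P(II | observation) = 0.0781962 / 0.124863 = 0.626257.

0.626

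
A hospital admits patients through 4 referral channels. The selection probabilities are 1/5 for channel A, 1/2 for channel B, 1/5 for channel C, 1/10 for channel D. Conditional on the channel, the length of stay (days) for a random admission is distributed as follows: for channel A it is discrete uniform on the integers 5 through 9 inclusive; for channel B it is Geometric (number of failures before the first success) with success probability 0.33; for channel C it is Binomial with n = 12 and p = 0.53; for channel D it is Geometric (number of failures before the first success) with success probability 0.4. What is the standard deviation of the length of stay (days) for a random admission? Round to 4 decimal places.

3.1466

Per component, A: μ=7, E[X²]=51; B: μ=2.0303, E[X²]=10.2746; C: μ=6.36, E[X²]=43.4388; D: μ=1.5, E[X²]=6.
E[X] = 0.2·7 + 0.5·2.0303 + 0.2·6.36 + 0.1·1.5 = 3.83715.
E[X²] = 0.2·51 + 0.5·10.2746 + 0.2·43.4388 + 0.1·6 = 24.625.
Var(X) = E[X²] − (E[X])² = 24.625 − 14.7237 = 9.90131.
SD(X) = √9.90131 = 3.14663.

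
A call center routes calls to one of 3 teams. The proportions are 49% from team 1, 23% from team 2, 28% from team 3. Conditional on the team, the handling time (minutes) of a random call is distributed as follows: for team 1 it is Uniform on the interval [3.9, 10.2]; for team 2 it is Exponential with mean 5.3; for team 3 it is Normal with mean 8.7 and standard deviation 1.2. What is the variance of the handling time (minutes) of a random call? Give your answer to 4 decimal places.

Per component, 1: μ=7.05, E[X²]=53.01; 2: μ=5.3, E[X²]=56.18; 3: μ=8.7, E[X²]=77.13.
E[X] = 0.49·7.05 + 0.23·5.3 + 0.28·8.7 = 7.1095.
E[X²] = 0.49·53.01 + 0.23·56.18 + 0.28·77.13 = 60.4927.
Var(X) = E[X²] − (E[X])² = 60.4927 − 50.545 = 9.94771.

9.9477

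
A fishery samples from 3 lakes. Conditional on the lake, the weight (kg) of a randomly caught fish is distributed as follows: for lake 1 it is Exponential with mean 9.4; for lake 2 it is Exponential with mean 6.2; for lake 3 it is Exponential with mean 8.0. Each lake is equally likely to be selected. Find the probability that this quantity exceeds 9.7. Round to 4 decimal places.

Conditional on each lake, P(X > 9.7): 1: 0.356324; 2: 0.209189; 3: 0.297453.
By total probability, P(X > 9.7) = 0.333333·0.356324 + 0.333333·0.209189 + 0.333333·0.297453 = 0.287655.

0.2877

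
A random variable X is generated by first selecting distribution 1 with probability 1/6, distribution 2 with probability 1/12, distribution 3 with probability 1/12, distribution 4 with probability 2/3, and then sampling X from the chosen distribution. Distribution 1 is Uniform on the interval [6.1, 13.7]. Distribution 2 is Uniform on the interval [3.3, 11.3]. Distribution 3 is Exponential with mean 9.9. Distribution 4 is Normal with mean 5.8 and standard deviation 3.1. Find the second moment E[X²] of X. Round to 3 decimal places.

For each component E[X²] = Var + (mean)², giving 1: 102.823; 2: 58.6233; 3: 196.02; 4: 43.25.
Overall E[X²] = 0.166667·102.823 + 0.0833333·58.6233 + 0.0833333·196.02 + 0.666667·43.25 = 67.1908.

67.191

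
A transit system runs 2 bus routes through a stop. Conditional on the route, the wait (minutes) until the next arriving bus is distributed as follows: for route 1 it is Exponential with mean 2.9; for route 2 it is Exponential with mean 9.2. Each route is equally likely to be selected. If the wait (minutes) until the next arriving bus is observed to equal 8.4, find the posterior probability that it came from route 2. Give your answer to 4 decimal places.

Likelihoods f(8.4 | ·): 1: 0.0190391; 2: 0.0436197.
Posterior ∝ prior × likelihood. Numerator for 2: 0.5·0.0436197 = 0.0218098.
Normalizing constant: 0.5·0.0190391 + 0.5·0.0436197 = 0.0313294.
P(2 | observation) = 0.0218098 / 0.0313294 = 0.696147.

0.6961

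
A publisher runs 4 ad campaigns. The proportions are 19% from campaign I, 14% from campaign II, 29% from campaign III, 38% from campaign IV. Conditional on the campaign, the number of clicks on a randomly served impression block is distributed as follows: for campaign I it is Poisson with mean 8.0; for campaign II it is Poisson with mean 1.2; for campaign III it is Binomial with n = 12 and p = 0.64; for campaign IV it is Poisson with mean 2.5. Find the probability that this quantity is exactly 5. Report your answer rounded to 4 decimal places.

Conditional on each campaign, P(X = 5): I: 0.0916037; II: 0.00624556; III: 0.0666412; IV: 0.0668009.
By total probability, P(X = 5) = 0.19·0.0916037 + 0.14·0.00624556 + 0.29·0.0666412 + 0.38·0.0668009 = 0.0629894.

0.0630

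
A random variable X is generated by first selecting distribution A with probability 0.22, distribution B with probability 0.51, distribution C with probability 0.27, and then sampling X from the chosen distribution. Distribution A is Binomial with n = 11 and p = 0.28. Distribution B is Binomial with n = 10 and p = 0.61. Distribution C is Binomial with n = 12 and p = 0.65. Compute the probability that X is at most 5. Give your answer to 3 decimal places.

0.405

Conditional on each component, P(X ≤ 5): A: 0.942304; B: 0.342038; C: 0.0846321.
By total probability, P(X ≤ 5) = 0.22·0.942304 + 0.51·0.342038 + 0.27·0.0846321 = 0.404597.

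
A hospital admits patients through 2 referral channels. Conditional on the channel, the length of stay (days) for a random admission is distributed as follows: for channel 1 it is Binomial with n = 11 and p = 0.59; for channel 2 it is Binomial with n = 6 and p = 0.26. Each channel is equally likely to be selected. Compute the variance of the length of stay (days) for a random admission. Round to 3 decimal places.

7.984

Per component, 1: μ=6.49, E[X²]=44.781; 2: μ=1.56, E[X²]=3.588.
E[X] = 0.5·6.49 + 0.5·1.56 = 4.025.
E[X²] = 0.5·44.781 + 0.5·3.588 = 24.1845.
Var(X) = E[X²] − (E[X])² = 24.1845 − 16.2006 = 7.98388.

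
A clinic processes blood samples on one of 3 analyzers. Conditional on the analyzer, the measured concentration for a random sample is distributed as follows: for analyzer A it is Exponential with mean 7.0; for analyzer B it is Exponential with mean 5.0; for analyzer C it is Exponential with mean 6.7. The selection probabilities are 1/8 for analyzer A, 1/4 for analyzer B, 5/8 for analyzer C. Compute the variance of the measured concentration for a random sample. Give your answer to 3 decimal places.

Per component, A: μ=7, E[X²]=98; B: μ=5, E[X²]=50; C: μ=6.7, E[X²]=89.78.
E[X] = 0.125·7 + 0.25·5 + 0.625·6.7 = 6.3125.
E[X²] = 0.125·98 + 0.25·50 + 0.625·89.78 = 80.8625.
Var(X) = E[X²] − (E[X])² = 80.8625 − 39.8477 = 41.0148.

41.015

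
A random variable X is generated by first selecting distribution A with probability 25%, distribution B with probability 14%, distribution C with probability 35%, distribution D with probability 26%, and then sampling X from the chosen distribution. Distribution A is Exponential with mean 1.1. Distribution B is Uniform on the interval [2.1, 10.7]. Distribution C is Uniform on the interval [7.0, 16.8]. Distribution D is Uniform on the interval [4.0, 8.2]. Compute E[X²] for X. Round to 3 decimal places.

For each component E[X²] = Var + (mean)², giving A: 2.42; B: 47.1233; C: 149.613; D: 38.68.
Overall E[X²] = 0.25·2.42 + 0.14·47.1233 + 0.35·149.613 + 0.26·38.68 = 69.6237.

69.624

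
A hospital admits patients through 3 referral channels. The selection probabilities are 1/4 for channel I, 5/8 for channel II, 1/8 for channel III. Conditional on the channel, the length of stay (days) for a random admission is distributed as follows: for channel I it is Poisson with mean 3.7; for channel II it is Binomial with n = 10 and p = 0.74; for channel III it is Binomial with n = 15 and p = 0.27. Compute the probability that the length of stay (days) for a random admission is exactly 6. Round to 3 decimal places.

0.135

Conditional on each channel, P(X = 6): I: 0.0881025; II: 0.157581; III: 0.114154.
By total probability, P(X = 6) = 0.25·0.0881025 + 0.625·0.157581 + 0.125·0.114154 = 0.134783.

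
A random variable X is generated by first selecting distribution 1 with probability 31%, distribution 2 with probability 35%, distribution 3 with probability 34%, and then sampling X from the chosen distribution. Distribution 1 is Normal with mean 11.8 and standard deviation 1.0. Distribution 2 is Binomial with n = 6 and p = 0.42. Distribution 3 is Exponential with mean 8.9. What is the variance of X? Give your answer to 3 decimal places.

42.827

Per component, 1: μ=11.8, E[X²]=140.24; 2: μ=2.52, E[X²]=7.812; 3: μ=8.9, E[X²]=158.42.
E[X] = 0.31·11.8 + 0.35·2.52 + 0.34·8.9 = 7.566.
E[X²] = 0.31·140.24 + 0.35·7.812 + 0.34·158.42 = 100.071.
Var(X) = E[X²] − (E[X])² = 100.071 − 57.2444 = 42.827.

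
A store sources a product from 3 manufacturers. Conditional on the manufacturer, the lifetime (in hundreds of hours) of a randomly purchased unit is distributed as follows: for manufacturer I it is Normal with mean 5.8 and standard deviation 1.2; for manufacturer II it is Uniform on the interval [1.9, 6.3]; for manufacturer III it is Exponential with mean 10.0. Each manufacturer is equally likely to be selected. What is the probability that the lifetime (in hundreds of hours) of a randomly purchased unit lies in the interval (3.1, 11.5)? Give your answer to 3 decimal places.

0.711

Conditional on each manufacturer, P(3.1 < X < 11.5): I: 0.987775; II: 0.727273; III: 0.41681.
By total probability, P(3.1 < X < 11.5) = 0.333333·0.987775 + 0.333333·0.727273 + 0.333333·0.41681 = 0.710619.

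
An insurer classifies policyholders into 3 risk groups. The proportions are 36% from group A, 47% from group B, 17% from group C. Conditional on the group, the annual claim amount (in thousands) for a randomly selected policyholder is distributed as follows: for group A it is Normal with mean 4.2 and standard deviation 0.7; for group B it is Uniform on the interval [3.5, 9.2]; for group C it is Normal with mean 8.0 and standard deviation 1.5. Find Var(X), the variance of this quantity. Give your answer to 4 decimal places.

3.7148

Per component, A: μ=4.2, E[X²]=18.13; B: μ=6.35, E[X²]=43.03; C: μ=8, E[X²]=66.25.
E[X] = 0.36·4.2 + 0.47·6.35 + 0.17·8 = 5.8565.
E[X²] = 0.36·18.13 + 0.47·43.03 + 0.17·66.25 = 38.0134.
Var(X) = E[X²] − (E[X])² = 38.0134 − 34.2986 = 3.71481.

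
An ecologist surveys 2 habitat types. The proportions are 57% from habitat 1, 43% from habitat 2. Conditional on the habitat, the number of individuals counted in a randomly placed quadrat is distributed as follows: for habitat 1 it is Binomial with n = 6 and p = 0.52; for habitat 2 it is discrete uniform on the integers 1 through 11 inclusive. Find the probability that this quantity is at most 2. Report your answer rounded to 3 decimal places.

Conditional on each habitat, P(X ≤ 2): 1: 0.307039; 2: 0.181818.
By total probability, P(X ≤ 2) = 0.57·0.307039 + 0.43·0.181818 = 0.253194.

0.253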